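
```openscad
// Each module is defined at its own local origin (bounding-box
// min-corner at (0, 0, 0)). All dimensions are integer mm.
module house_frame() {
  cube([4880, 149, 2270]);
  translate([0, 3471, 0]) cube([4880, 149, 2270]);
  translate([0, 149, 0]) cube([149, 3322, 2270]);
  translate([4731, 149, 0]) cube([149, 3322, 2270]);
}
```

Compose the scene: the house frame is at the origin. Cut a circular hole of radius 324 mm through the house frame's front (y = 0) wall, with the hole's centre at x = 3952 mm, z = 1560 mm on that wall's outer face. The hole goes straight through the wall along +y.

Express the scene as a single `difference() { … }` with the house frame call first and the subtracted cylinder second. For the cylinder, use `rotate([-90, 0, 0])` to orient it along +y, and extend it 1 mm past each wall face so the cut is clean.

difference() {
  house_frame();
  translate([3952, -1, 1560]) rotate([-90, 0, 0]) cylinder(h = 151, r = 324);
}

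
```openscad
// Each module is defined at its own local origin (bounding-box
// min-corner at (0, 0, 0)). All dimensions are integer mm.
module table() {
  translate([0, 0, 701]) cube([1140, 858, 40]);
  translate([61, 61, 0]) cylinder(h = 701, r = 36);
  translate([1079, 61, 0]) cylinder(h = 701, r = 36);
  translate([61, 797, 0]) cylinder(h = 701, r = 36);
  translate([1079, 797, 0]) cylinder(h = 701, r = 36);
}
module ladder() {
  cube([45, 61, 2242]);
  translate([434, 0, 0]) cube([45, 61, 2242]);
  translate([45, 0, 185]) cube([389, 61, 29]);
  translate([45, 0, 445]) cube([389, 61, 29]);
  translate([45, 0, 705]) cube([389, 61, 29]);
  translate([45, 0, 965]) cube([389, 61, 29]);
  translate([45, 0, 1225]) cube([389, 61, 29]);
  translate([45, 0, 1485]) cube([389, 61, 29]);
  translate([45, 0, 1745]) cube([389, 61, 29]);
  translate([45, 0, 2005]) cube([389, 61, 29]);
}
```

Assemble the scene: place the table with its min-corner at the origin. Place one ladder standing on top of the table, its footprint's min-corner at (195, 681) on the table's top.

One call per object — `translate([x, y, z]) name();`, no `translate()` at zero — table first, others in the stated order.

table();
translate([195, 681, 741]) ladder();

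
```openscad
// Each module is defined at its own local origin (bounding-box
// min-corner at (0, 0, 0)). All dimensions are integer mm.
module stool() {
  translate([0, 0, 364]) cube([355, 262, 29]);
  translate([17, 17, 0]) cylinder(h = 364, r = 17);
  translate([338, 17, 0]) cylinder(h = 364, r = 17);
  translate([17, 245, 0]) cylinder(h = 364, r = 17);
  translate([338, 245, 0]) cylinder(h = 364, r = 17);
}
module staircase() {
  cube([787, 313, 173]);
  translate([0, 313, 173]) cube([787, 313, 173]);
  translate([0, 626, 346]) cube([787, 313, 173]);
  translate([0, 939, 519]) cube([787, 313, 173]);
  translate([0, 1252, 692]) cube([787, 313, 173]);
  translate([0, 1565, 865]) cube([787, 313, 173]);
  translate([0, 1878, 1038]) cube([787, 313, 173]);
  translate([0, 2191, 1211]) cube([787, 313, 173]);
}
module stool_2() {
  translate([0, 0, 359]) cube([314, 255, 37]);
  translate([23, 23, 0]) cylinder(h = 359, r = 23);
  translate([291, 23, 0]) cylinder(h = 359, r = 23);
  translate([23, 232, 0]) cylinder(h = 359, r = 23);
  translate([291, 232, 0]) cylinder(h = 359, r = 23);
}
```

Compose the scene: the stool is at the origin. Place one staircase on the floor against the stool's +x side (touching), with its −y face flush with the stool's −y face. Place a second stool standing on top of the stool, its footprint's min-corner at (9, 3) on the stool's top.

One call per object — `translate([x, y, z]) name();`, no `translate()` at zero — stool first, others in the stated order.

stool();
translate([355, 0, 0]) staircase();
translate([9, 3, 393]) stool_2();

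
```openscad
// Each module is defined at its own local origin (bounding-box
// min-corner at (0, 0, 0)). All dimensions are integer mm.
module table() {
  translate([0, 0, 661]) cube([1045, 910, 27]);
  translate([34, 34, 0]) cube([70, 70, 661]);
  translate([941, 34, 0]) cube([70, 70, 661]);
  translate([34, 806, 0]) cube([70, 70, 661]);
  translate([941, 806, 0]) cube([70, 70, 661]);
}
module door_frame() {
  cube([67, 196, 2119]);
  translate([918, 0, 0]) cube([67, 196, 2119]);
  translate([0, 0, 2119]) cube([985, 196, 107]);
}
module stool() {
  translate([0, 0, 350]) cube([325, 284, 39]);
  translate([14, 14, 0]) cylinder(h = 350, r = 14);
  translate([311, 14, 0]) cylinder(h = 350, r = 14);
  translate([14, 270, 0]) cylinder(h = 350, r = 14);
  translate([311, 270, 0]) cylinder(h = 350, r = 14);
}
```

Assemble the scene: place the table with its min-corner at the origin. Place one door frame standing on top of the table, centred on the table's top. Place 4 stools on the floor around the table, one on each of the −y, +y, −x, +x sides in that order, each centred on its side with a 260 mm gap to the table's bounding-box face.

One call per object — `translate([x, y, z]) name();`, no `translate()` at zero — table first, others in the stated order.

table();
translate([30, 357, 688]) door_frame();
translate([360, -544, 0]) stool();
translate([360, 1170, 0]) stool();
translate([-585, 313, 0]) stool();
translate([1305, 313, 0]) stool();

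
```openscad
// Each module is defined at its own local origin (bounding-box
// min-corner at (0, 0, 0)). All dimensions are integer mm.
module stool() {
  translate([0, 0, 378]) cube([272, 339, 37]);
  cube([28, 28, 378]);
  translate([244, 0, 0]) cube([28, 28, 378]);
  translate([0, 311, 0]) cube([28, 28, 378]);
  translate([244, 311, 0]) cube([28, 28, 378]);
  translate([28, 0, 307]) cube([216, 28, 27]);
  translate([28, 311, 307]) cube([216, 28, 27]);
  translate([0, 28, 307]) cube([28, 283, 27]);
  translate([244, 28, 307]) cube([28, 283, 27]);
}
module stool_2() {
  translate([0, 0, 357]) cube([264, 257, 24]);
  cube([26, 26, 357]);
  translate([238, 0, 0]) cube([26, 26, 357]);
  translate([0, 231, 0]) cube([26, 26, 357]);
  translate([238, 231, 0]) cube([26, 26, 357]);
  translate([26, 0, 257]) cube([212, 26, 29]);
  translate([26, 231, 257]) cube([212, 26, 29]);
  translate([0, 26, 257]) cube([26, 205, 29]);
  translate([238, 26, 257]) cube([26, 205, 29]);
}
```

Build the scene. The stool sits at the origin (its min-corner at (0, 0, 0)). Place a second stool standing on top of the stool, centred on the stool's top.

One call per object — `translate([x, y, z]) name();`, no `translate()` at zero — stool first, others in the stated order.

stool();
translate([4, 41, 415]) stool_2();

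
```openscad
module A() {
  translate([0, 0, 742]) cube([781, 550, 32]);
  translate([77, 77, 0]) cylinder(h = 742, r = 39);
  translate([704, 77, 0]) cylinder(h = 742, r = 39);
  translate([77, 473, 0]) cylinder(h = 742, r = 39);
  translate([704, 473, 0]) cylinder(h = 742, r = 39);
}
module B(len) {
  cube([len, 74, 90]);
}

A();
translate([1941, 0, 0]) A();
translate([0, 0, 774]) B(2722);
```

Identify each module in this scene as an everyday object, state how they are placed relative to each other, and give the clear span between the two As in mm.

Second table starts at x = 1941; first ends at x = 781; clear span = 1941 − 781 = 1160 mm.

A is a table. B is a beam. A beam spans the tops of two tables. The clear span between the two tables is 1160 mm.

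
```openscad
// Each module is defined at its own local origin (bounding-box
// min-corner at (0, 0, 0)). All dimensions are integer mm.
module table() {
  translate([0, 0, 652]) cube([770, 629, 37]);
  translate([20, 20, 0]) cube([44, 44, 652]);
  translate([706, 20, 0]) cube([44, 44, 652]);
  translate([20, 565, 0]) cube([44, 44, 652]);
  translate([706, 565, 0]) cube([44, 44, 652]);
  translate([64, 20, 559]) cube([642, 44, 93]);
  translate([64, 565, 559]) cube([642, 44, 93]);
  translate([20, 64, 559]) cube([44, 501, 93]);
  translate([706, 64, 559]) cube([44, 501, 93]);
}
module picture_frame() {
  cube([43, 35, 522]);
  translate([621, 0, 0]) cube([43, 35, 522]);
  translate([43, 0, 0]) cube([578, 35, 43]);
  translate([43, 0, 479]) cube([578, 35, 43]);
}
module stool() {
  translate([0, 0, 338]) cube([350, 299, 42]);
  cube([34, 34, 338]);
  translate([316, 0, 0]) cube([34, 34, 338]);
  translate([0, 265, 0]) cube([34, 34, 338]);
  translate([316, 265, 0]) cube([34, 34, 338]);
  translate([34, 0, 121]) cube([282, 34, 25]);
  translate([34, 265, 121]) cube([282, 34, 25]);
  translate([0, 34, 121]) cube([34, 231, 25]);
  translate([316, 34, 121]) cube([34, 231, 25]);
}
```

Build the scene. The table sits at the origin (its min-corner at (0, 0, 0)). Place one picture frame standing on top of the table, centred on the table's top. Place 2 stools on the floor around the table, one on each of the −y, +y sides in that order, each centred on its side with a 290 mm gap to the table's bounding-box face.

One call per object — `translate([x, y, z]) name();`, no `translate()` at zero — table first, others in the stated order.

table();
translate([53, 297, 689]) picture_frame();
translate([210, -589, 0]) stool();
translate([210, 919, 0]) stool();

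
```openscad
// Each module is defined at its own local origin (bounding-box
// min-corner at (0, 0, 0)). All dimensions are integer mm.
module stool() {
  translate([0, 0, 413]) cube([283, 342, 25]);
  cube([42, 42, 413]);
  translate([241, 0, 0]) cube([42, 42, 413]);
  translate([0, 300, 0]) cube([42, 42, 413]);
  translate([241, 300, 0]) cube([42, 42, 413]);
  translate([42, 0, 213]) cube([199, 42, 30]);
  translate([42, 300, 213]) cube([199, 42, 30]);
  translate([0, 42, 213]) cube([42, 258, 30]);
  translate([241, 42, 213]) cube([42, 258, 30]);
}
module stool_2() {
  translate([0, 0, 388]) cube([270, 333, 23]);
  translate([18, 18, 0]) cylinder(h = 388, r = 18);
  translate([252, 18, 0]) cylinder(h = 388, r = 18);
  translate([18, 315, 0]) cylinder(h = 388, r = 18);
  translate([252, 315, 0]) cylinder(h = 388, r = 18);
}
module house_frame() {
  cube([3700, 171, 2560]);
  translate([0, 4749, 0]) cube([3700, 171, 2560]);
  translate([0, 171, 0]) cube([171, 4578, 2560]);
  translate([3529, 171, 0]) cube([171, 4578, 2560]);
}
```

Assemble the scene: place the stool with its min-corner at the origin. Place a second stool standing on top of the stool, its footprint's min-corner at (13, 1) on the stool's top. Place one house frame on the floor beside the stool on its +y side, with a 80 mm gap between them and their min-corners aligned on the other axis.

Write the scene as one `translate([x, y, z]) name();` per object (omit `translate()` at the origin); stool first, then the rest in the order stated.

stool();
translate([13, 1, 438]) stool_2();
translate([0, 422, 0]) house_frame();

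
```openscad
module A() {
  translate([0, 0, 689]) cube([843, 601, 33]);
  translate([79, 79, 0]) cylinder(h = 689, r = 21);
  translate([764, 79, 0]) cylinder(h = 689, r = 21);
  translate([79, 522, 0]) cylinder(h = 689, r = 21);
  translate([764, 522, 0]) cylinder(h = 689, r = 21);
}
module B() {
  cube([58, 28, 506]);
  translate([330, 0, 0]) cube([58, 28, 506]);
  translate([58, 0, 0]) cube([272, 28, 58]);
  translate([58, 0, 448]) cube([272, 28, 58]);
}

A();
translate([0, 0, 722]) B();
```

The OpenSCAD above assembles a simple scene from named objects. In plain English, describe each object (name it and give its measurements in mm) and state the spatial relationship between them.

A is a table: top 843 mm (x) × 601 mm (y), 33 mm thick, upper face at z = 722 mm, on four round legs of 42 mm diameter, each leg's bounding box inset 58 mm from the nearest pair of top edges, running from z = 0 to the bottom of the top.

B is a rectangular picture frame lying in the x–z plane (depth along y). The opening is 272 mm wide (x) by 390 mm tall (z), surrounded by a border 58 mm wide on all four sides. The frame is 28 mm deep and is made of two full-height vertical stiles with two horizontal rails fitted between them.

The picture frame is on top of the table.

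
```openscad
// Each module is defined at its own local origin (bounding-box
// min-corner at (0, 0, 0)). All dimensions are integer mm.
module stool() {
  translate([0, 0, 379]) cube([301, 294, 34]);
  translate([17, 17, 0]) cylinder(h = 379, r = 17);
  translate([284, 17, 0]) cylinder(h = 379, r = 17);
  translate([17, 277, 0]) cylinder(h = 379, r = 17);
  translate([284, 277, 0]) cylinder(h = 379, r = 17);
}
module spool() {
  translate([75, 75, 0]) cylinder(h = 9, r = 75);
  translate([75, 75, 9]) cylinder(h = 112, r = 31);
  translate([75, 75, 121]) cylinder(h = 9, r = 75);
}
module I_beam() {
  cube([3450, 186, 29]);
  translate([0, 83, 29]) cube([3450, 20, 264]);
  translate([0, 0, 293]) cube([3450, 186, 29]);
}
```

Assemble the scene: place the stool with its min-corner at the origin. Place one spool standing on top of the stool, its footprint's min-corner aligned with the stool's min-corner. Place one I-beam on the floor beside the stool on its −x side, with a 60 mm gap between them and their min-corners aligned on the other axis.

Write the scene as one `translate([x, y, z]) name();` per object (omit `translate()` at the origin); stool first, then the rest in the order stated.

stool();
translate([0, 0, 413]) spool();
translate([-3510, 0, 0]) I_beam();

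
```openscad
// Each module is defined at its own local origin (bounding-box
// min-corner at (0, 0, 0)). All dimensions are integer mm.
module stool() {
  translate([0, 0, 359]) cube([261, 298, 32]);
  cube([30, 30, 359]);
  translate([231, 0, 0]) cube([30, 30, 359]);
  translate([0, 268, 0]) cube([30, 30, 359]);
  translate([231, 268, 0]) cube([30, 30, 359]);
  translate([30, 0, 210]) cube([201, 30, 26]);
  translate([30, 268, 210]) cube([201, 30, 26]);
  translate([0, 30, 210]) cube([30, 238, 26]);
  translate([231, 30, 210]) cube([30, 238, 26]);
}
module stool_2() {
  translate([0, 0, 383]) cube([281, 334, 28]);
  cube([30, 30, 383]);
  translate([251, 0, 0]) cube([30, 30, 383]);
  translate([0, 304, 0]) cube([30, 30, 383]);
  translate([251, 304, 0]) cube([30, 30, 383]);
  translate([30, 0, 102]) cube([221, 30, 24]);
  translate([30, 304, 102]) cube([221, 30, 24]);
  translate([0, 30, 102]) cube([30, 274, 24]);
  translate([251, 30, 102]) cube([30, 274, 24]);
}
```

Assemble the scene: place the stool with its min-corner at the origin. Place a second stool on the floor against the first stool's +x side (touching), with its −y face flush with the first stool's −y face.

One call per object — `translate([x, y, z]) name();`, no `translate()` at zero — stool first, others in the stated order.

stool();
translate([261, 0, 0]) stool_2();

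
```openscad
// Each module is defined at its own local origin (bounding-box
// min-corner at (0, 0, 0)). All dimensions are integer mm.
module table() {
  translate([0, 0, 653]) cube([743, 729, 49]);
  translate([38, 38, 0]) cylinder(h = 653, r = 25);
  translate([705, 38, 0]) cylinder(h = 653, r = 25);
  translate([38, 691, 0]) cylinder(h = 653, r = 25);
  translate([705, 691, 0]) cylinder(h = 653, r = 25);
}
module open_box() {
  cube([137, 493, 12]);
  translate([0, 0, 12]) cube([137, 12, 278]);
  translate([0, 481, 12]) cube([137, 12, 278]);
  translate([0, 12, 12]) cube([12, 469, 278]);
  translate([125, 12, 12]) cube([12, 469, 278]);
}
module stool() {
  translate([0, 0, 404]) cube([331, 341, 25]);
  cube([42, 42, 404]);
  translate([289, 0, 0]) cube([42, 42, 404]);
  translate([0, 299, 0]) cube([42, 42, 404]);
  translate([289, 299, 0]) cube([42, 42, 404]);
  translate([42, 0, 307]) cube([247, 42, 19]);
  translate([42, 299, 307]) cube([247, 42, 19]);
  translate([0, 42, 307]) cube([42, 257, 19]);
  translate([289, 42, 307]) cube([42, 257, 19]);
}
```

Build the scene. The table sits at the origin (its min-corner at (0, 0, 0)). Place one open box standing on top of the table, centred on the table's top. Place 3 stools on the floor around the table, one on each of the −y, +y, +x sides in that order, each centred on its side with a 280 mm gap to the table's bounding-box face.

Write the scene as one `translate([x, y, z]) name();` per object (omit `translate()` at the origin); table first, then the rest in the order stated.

table();
translate([303, 118, 702]) open_box();
translate([206, -621, 0]) stool();
translate([206, 1009, 0]) stool();
translate([1023, 194, 0]) stool();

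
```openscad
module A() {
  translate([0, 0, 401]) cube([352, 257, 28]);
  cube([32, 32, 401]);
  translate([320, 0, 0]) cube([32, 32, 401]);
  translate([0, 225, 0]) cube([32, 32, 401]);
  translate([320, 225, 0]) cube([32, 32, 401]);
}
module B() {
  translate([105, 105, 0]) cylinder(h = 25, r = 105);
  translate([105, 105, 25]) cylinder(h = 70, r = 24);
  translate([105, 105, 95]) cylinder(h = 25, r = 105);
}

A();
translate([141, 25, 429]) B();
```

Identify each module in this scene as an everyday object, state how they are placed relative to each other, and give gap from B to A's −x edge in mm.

A is a stool. B is a spool. The spool is on top of the stool. The gap from the spool to the stool's −x edge is 141 mm.

The spool's min-x is at 141; the stool's min-x is 0; gap = 141 mm.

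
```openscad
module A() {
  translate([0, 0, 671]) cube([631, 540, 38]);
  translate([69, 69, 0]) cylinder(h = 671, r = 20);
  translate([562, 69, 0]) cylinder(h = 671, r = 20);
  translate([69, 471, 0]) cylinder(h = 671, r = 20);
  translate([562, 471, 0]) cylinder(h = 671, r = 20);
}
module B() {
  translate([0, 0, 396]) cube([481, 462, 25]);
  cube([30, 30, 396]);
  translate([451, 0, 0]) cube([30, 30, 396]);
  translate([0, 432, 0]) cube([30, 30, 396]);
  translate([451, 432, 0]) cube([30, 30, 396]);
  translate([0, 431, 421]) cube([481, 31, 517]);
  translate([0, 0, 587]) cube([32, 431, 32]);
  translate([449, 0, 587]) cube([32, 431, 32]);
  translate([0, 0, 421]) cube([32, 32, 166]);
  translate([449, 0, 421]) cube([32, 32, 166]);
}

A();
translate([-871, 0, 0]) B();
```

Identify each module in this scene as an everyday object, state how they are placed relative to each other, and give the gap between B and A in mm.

The chair's nearest face is 390 mm from the table's −x face.

A is a table. B is a chair. The chair is on the floor beside the table on its −x side. The gap between the chair and the table is 390 mm.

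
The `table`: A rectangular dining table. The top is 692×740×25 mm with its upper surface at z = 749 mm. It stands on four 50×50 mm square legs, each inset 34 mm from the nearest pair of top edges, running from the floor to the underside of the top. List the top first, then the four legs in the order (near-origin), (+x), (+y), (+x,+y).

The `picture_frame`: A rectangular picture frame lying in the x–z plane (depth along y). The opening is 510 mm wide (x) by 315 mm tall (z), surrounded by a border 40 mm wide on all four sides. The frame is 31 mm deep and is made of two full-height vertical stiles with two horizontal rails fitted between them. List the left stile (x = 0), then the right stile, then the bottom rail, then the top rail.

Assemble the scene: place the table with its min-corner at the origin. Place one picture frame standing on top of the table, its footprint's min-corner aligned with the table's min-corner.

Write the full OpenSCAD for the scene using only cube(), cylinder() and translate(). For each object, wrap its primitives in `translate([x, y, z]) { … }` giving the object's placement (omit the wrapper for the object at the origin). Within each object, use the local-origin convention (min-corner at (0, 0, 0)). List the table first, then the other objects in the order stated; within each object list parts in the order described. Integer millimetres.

translate([0, 0, 724]) cube([692, 740, 25]);
translate([34, 34, 0]) cube([50, 50, 724]);
translate([608, 34, 0]) cube([50, 50, 724]);
translate([34, 656, 0]) cube([50, 50, 724]);
translate([608, 656, 0]) cube([50, 50, 724]);
translate([0, 0, 749]) {
  cube([40, 31, 395]);
  translate([550, 0, 0]) cube([40, 31, 395]);
  translate([40, 0, 0]) cube([510, 31, 40]);
  translate([40, 0, 355]) cube([510, 31, 40]);
}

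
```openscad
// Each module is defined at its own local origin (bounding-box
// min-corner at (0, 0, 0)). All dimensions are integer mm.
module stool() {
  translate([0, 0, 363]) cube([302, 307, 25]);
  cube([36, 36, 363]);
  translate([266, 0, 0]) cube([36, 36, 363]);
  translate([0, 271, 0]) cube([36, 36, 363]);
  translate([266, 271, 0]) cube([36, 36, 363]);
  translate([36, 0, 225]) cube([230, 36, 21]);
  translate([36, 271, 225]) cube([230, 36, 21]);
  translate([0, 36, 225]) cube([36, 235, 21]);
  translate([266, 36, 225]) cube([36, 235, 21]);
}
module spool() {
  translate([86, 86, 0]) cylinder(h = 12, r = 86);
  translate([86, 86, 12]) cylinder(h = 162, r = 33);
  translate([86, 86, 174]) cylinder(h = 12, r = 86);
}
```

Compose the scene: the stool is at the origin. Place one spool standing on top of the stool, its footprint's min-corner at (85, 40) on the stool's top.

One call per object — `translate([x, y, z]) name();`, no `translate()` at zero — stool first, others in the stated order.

stool();
translate([85, 40, 388]) spool();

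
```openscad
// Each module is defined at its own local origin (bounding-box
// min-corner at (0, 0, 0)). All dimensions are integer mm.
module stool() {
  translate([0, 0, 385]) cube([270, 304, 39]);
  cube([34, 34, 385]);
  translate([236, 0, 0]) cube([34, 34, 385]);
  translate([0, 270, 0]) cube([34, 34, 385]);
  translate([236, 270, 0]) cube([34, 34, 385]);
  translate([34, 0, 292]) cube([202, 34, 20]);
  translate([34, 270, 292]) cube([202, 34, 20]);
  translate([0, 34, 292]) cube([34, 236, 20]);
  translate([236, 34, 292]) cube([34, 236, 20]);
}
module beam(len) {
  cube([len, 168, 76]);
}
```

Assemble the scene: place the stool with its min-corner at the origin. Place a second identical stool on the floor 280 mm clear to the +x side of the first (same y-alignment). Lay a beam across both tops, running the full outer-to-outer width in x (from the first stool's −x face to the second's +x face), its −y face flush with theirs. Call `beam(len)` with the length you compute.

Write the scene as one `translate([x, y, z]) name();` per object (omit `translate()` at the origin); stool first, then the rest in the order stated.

stool();
translate([550, 0, 0]) stool();
translate([0, 0, 424]) beam(820);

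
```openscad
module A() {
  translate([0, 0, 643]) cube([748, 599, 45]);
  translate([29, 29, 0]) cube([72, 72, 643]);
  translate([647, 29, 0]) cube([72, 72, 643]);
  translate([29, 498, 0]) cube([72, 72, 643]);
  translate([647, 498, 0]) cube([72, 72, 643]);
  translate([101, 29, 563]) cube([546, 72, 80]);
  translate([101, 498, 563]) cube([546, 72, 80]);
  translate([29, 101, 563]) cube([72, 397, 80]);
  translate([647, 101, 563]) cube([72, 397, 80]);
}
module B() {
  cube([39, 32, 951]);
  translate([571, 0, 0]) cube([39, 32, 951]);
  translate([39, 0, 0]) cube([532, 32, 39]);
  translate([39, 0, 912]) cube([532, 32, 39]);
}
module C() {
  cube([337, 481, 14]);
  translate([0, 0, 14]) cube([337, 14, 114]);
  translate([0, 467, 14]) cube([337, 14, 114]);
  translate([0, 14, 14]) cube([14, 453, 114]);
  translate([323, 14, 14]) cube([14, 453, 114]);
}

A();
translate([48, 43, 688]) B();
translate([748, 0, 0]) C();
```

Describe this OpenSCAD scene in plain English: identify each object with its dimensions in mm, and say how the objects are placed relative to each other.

A is a table: top 748 mm (x) × 599 mm (y), 45 mm thick, upper face at z = 688 mm, on four 72×72 mm square legs, each inset 29 mm from the nearest pair of top edges, running from z = 0 to the bottom of the top. Four apron rails, 72 mm thick and 80 mm tall, run between adjacent legs with their top edges flush with the underside of the top and their outer faces flush with the legs' outer faces.

B is a picture frame with a 532×873 mm rectangular opening (x by z) and a uniform 39 mm border on every side. Frame depth is 32 mm along y. It is built from two vertical stiles running the full outside height and two horizontal rails spanning the gap between the stiles.

C is an open storage box with external size 337×481×128 mm and wall thickness 14 mm (the base is also 14 mm thick). The base covers the whole footprint; the four walls stand on the base, with the y-facing walls full-width and the x-facing walls fitting between their inner faces.

The picture frame is on top of the table. The open box is against the table's +x side, with their −y faces flush.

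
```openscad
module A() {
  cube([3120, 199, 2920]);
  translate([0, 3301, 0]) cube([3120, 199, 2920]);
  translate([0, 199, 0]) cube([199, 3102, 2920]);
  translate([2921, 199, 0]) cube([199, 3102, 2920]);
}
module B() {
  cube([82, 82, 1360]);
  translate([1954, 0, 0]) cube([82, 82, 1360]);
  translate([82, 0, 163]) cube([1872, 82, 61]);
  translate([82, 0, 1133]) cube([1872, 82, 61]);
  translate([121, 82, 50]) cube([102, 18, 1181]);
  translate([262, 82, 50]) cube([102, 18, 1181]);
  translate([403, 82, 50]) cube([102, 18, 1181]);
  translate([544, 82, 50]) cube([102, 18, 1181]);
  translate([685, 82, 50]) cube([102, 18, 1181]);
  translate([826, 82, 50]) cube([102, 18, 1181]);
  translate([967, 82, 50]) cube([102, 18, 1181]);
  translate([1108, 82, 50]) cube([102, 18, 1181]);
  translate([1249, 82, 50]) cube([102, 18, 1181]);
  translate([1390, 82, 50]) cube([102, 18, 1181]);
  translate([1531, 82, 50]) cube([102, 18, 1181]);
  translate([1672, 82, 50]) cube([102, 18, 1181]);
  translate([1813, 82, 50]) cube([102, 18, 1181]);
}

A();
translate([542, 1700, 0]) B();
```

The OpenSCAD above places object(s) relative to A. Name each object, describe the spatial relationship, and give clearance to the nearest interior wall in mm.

A is a house frame. B is a fence section. The fence section sits inside the house frame, centred. The clearance to the nearest interior wall is 343 mm.

Clearances: x = 343, y = 1501; minimum 343 mm.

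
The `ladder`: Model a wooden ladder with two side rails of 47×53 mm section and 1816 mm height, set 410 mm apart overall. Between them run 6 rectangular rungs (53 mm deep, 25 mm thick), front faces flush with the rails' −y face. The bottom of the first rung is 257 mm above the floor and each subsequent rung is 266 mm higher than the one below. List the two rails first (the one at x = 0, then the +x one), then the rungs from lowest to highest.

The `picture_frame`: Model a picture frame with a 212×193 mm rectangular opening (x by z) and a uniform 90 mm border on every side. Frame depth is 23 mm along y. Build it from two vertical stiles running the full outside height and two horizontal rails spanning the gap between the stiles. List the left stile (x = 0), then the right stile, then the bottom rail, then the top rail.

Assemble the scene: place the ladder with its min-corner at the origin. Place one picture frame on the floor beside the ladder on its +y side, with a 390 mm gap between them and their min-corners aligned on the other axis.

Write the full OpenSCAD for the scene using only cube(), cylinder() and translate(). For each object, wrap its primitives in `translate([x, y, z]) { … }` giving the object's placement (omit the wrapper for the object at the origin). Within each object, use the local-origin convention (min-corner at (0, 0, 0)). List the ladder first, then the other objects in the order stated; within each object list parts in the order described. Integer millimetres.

cube([47, 53, 1816]);
translate([363, 0, 0]) cube([47, 53, 1816]);
translate([47, 0, 257]) cube([316, 53, 25]);
translate([47, 0, 523]) cube([316, 53, 25]);
translate([47, 0, 789]) cube([316, 53, 25]);
translate([47, 0, 1055]) cube([316, 53, 25]);
translate([47, 0, 1321]) cube([316, 53, 25]);
translate([47, 0, 1587]) cube([316, 53, 25]);
translate([0, 443, 0]) {
  cube([90, 23, 373]);
  translate([302, 0, 0]) cube([90, 23, 373]);
  translate([90, 0, 0]) cube([212, 23, 90]);
  translate([90, 0, 283]) cube([212, 23, 90]);
}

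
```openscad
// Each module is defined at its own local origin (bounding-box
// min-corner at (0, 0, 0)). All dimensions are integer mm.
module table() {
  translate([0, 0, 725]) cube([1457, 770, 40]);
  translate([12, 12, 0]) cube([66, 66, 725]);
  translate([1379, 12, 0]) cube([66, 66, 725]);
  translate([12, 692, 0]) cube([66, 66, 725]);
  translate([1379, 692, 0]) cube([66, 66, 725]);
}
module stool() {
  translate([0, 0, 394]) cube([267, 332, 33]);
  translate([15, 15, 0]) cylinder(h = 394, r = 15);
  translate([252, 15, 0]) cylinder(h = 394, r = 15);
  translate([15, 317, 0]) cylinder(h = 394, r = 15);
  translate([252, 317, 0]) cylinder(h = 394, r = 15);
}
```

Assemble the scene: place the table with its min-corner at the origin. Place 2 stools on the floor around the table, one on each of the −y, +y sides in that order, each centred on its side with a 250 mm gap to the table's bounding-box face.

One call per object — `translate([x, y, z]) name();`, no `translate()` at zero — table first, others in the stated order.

table();
translate([595, -582, 0]) stool();
translate([595, 1020, 0]) stool();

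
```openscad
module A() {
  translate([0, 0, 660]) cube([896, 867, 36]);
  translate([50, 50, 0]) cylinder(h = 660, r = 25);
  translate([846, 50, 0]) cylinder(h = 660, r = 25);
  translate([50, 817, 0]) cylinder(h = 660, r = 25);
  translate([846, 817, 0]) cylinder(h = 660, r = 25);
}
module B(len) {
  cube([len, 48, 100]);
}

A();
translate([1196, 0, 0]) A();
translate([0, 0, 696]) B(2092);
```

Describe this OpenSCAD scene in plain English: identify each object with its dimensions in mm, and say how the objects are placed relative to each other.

A is a table: top 896 mm (x) × 867 mm (y), 36 mm thick, upper face at z = 696 mm, on four round legs of 50 mm diameter, each leg's bounding box inset 25 mm from the nearest pair of top edges, running from z = 0 to the bottom of the top.

B is a rectangular beam 2092 mm long (x), 48 mm deep (y), 100 mm thick (z).

The beam spans the tops of two tables placed 300 mm apart, resting at z = 696 mm.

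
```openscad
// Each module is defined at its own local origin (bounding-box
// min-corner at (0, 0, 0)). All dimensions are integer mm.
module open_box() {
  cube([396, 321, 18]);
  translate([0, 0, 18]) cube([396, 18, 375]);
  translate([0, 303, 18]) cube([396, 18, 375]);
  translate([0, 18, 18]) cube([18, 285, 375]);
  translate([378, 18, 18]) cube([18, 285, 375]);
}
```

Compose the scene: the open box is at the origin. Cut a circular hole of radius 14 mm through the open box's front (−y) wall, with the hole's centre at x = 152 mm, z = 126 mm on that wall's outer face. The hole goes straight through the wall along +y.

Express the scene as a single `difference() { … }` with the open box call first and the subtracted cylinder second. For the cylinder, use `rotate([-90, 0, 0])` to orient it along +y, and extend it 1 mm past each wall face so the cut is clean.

difference() {
  open_box();
  translate([152, -1, 126]) rotate([-90, 0, 0]) cylinder(h = 20, r = 14);
}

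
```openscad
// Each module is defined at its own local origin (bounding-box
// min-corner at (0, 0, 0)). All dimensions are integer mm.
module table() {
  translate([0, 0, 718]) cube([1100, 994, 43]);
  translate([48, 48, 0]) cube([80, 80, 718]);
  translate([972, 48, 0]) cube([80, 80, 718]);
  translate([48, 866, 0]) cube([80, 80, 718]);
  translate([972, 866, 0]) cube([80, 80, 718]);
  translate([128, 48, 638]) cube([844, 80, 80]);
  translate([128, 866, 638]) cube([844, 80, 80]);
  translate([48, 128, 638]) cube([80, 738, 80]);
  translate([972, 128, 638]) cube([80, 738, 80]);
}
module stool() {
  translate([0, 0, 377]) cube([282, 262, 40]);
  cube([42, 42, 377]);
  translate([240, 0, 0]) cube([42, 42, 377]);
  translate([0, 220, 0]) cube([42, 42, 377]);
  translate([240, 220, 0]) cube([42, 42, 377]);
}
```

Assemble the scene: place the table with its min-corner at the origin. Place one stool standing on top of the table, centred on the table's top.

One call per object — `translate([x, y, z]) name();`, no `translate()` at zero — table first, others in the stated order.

table();
translate([409, 366, 761]) stool();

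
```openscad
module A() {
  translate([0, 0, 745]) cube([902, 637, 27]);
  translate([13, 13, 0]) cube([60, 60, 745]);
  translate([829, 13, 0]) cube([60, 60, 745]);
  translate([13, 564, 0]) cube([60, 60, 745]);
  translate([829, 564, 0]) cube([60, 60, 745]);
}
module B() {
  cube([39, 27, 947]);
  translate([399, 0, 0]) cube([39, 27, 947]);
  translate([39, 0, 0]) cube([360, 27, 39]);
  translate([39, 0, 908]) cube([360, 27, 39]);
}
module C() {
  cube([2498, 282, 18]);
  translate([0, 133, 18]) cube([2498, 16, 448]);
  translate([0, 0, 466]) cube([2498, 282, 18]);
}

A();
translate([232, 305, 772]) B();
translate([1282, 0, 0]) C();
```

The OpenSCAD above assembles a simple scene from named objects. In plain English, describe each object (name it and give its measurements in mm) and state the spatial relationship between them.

A is a rectangular dining table. The top is 902×637×27 mm with its upper surface at z = 772 mm. It stands on four 60×60 mm square legs, each inset 13 mm from the nearest pair of top edges, running from the floor to the underside of the top.

B is a rectangular picture frame lying in the x–z plane (depth along y). The opening is 360 mm wide (x) by 869 mm tall (z), surrounded by a border 39 mm wide on all four sides. The frame is 27 mm deep and is made of two full-height vertical stiles with two horizontal rails fitted between them.

C is an I-beam lying along x, 2498 mm long. Overall section height 484 mm. Two flanges 282 mm wide (y) and 18 mm thick, one on the floor and one at the top; a web 16 mm thick runs between them, centred on the flange width.

The picture frame is on top of the table, centred. The I-beam is on the floor beside the table on its +x side.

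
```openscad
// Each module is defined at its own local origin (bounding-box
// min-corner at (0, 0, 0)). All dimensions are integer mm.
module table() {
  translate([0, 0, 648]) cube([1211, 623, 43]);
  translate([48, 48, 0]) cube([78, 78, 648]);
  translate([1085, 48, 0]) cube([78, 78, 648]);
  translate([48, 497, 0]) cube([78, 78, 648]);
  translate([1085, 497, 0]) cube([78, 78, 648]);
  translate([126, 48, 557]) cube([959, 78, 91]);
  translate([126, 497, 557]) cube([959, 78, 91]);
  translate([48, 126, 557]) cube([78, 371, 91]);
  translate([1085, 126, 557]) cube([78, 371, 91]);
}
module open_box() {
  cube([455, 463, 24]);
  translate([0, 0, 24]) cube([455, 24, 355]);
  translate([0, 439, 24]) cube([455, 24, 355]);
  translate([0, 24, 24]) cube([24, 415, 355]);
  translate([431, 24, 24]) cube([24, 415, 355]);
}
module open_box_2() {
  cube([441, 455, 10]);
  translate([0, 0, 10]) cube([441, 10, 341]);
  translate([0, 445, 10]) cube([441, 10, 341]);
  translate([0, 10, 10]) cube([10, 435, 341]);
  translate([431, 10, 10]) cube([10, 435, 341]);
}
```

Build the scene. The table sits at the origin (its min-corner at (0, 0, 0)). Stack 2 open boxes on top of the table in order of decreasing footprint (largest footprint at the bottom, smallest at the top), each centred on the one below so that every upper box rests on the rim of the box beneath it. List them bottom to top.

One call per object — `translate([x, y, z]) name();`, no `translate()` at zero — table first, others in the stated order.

table();
translate([378, 80, 691]) open_box();
translate([385, 84, 1070]) open_box_2();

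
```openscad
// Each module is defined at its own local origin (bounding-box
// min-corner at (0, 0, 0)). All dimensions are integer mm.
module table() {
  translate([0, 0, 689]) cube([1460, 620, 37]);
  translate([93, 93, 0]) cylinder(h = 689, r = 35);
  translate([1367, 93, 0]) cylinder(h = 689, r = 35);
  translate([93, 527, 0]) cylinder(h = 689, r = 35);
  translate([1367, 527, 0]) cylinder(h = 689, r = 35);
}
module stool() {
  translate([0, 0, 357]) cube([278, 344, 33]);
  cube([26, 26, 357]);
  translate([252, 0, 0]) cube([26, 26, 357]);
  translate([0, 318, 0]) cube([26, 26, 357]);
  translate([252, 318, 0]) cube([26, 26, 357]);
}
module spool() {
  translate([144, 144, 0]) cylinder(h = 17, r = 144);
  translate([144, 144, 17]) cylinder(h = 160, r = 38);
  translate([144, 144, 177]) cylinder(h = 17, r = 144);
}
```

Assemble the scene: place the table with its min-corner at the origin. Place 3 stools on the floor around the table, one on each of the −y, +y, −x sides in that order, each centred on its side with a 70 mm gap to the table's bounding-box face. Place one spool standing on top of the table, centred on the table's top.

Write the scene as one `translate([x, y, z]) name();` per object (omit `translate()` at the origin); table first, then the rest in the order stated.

table();
translate([591, -414, 0]) stool();
translate([591, 690, 0]) stool();
translate([-348, 138, 0]) stool();
translate([586, 166, 726]) spool();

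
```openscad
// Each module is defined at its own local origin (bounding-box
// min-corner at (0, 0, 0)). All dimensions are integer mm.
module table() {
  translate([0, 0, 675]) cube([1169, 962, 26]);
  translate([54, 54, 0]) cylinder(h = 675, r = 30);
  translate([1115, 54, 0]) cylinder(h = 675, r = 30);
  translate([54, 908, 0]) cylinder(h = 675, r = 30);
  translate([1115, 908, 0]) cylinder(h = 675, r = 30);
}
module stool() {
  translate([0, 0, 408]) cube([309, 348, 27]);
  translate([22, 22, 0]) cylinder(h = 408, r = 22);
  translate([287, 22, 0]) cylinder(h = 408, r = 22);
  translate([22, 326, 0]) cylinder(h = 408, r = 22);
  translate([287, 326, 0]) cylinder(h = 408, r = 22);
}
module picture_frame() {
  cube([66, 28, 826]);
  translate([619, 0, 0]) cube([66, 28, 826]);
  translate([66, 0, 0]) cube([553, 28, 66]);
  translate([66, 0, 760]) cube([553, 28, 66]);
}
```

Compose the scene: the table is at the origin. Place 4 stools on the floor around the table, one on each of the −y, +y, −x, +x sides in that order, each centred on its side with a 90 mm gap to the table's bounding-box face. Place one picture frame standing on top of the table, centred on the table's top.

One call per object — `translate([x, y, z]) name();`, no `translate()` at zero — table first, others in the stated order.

table();
translate([430, -438, 0]) stool();
translate([430, 1052, 0]) stool();
translate([-399, 307, 0]) stool();
translate([1259, 307, 0]) stool();
translate([242, 467, 701]) picture_frame();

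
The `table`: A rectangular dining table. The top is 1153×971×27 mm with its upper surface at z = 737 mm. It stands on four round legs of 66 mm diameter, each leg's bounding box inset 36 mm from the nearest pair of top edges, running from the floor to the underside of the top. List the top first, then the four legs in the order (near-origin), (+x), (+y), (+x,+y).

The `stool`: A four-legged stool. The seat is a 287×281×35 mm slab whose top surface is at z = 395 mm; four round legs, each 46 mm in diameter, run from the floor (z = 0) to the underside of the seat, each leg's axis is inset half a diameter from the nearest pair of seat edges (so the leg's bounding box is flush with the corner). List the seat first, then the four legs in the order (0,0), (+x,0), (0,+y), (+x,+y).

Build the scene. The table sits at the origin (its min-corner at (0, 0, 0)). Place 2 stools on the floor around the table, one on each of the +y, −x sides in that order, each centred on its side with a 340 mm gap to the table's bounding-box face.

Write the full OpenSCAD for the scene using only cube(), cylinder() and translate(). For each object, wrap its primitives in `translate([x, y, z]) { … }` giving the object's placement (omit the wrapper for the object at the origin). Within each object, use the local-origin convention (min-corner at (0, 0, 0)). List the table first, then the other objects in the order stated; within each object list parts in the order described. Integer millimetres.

translate([0, 0, 710]) cube([1153, 971, 27]);
translate([69, 69, 0]) cylinder(h = 710, r = 33);
translate([1084, 69, 0]) cylinder(h = 710, r = 33);
translate([69, 902, 0]) cylinder(h = 710, r = 33);
translate([1084, 902, 0]) cylinder(h = 710, r = 33);
translate([433, 1311, 0]) {
  translate([0, 0, 360]) cube([287, 281, 35]);
  translate([23, 23, 0]) cylinder(h = 360, r = 23);
  translate([264, 23, 0]) cylinder(h = 360, r = 23);
  translate([23, 258, 0]) cylinder(h = 360, r = 23);
  translate([264, 258, 0]) cylinder(h = 360, r = 23);
}
translate([-627, 345, 0]) {
  translate([0, 0, 360]) cube([287, 281, 35]);
  translate([23, 23, 0]) cylinder(h = 360, r = 23);
  translate([264, 23, 0]) cylinder(h = 360, r = 23);
  translate([23, 258, 0]) cylinder(h = 360, r = 23);
  translate([264, 258, 0]) cylinder(h = 360, r = 23);
}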